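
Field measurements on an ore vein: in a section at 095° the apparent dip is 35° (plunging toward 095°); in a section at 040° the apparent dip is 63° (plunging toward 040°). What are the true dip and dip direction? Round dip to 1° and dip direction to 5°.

true dip 64°, dip direction 025°

Represent each trace as a vector plunging at its apparent dip toward its trend (east-north-up frame): v₁ = (0.816, -0.071, -0.574), v₂ = (0.292, 0.348, -0.891).
n = v₁ × v₂ = (0.263, 0.560, 0.305) (taken with n_z > 0).
tan δ = √(n_x²+n_y²)/n_z = 0.618/0.305, so δ = 63.8°.
The horizontal component of n points toward azimuth atan2(n_x, n_y) = 25°, the dip direction.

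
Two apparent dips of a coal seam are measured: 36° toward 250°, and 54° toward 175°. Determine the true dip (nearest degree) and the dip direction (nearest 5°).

true dip 55°, dip direction 190°

The two traces are lines in the plane: v₁ = (sin 250°·cos 36°, cos 250°·cos 36°, −sin 36°), v₂ = (sin 175°·cos 54°, cos 175°·cos 54°, −sin 54°).
n = v₁ × v₂ = (-0.120, -0.645, 0.459) (taken with n_z > 0).
True dip = arccos(n_z / |n|) = arccos(0.5734) = 55.0°.
The horizontal component of n points toward azimuth atan2(n_x, n_y) = 191°, the dip direction.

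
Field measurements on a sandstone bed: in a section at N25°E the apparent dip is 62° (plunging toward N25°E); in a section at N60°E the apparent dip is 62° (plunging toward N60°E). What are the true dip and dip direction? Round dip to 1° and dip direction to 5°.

true dip 63°, dip direction 040°

The two traces are lines in the plane: v₁ = (sin 25°·cos 62°, cos 25°·cos 62°, −sin 62°), v₂ = (sin 60°·cos 62°, cos 60°·cos 62°, −sin 62°).
Cross product v₁ × v₂ gives the pole to the plane: n ∝ (0.168, 0.184, 0.126).
Dip δ = arctan(|n_h|/n_z) = arctan(0.249/0.126) = 63.1°.
Dip direction = azimuth of (n_x, n_y) = atan2(0.168, 0.184) = 42°.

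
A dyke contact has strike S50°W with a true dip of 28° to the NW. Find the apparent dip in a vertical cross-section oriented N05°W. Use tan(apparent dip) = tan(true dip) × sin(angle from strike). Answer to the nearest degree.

24°

The section lies 55° from the strike.
tan α = tan 28° × sin 55° = 0.5317 × 0.8192 = 0.4356
apparent dip = arctan 0.4356 = 23.54°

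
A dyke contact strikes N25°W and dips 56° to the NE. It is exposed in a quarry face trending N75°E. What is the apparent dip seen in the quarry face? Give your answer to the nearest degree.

The strike is N25°W and the section trends N75°E; the acute angle between them is β = 80°.
tan(apparent dip) = tan 56° · sin 80° = 1.4600
α = arctan(1.4600) = 55.59°

56°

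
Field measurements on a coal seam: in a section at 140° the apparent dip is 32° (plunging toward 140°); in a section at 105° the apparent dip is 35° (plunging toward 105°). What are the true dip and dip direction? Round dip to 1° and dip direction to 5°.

Represent each trace as a vector plunging at its apparent dip toward its trend (east-north-up frame): v₁ = (0.545, -0.650, -0.530), v₂ = (0.791, -0.212, -0.574).
The plane normal is n = v₁ × v₂ ∝ (0.260, -0.107, 0.398).
tan δ = √(n_x²+n_y²)/n_z = 0.281/0.398, so δ = 35.2°.
The horizontal component of n points toward azimuth atan2(n_x, n_y) = 112°, the dip direction.

true dip 35°, dip direction 110°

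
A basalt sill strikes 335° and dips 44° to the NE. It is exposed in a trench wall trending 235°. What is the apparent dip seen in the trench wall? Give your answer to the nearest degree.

The strike is 335° and the section trends 235°; the acute angle between them is β = 80°.
tan α = tan 44° × sin 80° = 0.9657 × 0.9848 = 0.9510
apparent dip = arctan 0.9510 = 43.56°

44°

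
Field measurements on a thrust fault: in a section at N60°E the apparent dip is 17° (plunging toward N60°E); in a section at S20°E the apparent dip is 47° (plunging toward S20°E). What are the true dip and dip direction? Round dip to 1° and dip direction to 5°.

true dip 50°, dip direction 135°

Each apparent-dip line lies in the plane. As unit vectors (x east, y north, z up), v₁ plunges 17°→N60°E and v₂ plunges 47°→S20°E.
n = v₁ × v₂ = (0.537, -0.537, 0.642) (taken with n_z > 0).
True dip = arccos(n_z / |n|) = arccos(0.6456) = 49.8°.
Dip direction = atan2(0.537, -0.537) = 135° (azimuth of n's horizontal projection).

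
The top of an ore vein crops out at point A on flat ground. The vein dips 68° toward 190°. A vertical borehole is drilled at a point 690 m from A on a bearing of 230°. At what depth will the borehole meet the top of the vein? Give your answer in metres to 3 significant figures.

The hole lies 40° from the dip direction, so the down-dip offset is 690 × cos 40° = 528.57 m.
Depth = down-dip offset × tan(dip) = 528.57 × tan 68° = 528.57 × 2.4751
Depth = 1308.26 m

1310 m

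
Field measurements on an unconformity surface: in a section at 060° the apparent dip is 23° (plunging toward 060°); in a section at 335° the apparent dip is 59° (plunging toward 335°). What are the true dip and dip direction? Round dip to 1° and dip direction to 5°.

true dip 59°, dip direction 345°

The two traces are lines in the plane: v₁ = (sin 60°·cos 23°, cos 60°·cos 23°, −sin 23°), v₂ = (sin 335°·cos 59°, cos 335°·cos 59°, −sin 59°).
Cross product v₁ × v₂ gives the pole to the plane: n ∝ (-0.212, 0.768, 0.472).
Dip δ = arctan(|n_h|/n_z) = arctan(0.797/0.472) = 59.4°.
Dip direction = azimuth of (n_x, n_y) = atan2(-0.212, 0.768) = 345°.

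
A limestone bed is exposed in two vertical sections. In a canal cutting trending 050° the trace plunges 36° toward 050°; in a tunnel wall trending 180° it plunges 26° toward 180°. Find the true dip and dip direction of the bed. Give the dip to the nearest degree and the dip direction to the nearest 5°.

Represent each trace as a vector plunging at its apparent dip toward its trend (east-north-up frame): v₁ = (0.620, 0.520, -0.588), v₂ = (0.000, -0.899, -0.438).
Cross product v₁ × v₂ gives the pole to the plane: n ∝ (0.756, -0.272, 0.557).
tan δ = √(n_x²+n_y²)/n_z = 0.804/0.557, so δ = 55.3°.
Dip direction = atan2(0.756, -0.272) = 110° (azimuth of n's horizontal projection).

true dip 55°, dip direction 110°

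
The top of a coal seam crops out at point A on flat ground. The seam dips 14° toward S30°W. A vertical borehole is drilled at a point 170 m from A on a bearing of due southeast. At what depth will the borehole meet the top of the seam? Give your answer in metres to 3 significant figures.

11.0 m

The hole lies 75° from the dip direction, so the down-dip offset is 170 × cos 75° = 44.00 m.
Depth = down-dip offset × tan(dip) = 44.00 × tan 14° = 44.00 × 0.2493
Depth = 10.97 m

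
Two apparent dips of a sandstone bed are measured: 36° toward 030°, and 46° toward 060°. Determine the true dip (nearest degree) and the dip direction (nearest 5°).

Represent each trace as a vector plunging at its apparent dip toward its trend (east-north-up frame): v₁ = (0.405, 0.701, -0.588), v₂ = (0.602, 0.347, -0.719).
Cross product v₁ × v₂ gives the pole to the plane: n ∝ (0.300, 0.063, 0.281).
Dip δ = arctan(|n_h|/n_z) = arctan(0.306/0.281) = 47.5°.
Dip direction = azimuth of (n_x, n_y) = atan2(0.300, 0.063) = 78°.

true dip 47°, dip direction 080°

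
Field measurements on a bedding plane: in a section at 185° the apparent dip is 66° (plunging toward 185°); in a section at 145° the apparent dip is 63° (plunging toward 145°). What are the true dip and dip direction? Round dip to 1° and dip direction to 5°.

true dip 66°, dip direction 175°

Each apparent-dip line lies in the plane. As unit vectors (x east, y north, z up), v₁ plunges 66°→185° and v₂ plunges 63°→145°.
n = v₁ × v₂ = (0.021, -0.269, 0.119) (taken with n_z > 0).
tan δ = √(n_x²+n_y²)/n_z = 0.270/0.119, so δ = 66.3°.
The horizontal component of n points toward azimuth atan2(n_x, n_y) = 175°, the dip direction.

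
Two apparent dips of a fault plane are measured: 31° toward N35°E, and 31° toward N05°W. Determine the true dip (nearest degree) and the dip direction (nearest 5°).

true dip 33°, dip direction 015°

The two traces are lines in the plane: v₁ = (sin 35°·cos 31°, cos 35°·cos 31°, −sin 31°), v₂ = (sin 355°·cos 31°, cos 355°·cos 31°, −sin 31°).
n = v₁ × v₂ = (0.078, 0.292, 0.472) (taken with n_z > 0).
tan δ = √(n_x²+n_y²)/n_z = 0.302/0.472, so δ = 32.6°.
Dip direction = azimuth of (n_x, n_y) = atan2(0.078, 0.292) = 15°.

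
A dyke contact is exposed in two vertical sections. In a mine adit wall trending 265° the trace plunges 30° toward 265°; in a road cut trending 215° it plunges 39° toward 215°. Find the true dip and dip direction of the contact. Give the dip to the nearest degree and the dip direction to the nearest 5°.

true dip 39°, dip direction 220°

Each apparent-dip line lies in the plane. As unit vectors (x east, y north, z up), v₁ plunges 30°→265° and v₂ plunges 39°→215°.
n = v₁ × v₂ = (-0.271, -0.320, 0.516) (taken with n_z > 0).
tan δ = √(n_x²+n_y²)/n_z = 0.419/0.516, so δ = 39.1°.
Dip direction = azimuth of (n_x, n_y) = atan2(-0.271, -0.320) = 220°.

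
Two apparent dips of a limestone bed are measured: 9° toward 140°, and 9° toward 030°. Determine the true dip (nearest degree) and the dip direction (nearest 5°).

The two traces are lines in the plane: v₁ = (sin 140°·cos 9°, cos 140°·cos 9°, −sin 9°), v₂ = (sin 30°·cos 9°, cos 30°·cos 9°, −sin 9°).
Cross product v₁ × v₂ gives the pole to the plane: n ∝ (0.252, 0.022, 0.917).
tan δ = √(n_x²+n_y²)/n_z = 0.253/0.917, so δ = 15.4°.
Dip direction = azimuth of (n_x, n_y) = atan2(0.252, 0.022) = 85°.

true dip 15°, dip direction 085°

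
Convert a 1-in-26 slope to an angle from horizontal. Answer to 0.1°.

2.2°

tan θ = 1/26 = 0.0385
θ = arctan(0.0385) = 2.20°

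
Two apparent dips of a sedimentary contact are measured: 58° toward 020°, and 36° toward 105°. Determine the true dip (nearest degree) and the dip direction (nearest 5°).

true dip 60°, dip direction 040°

The two traces are lines in the plane: v₁ = (sin 20°·cos 58°, cos 20°·cos 58°, −sin 58°), v₂ = (sin 105°·cos 36°, cos 105°·cos 36°, −sin 36°).
The plane normal is n = v₁ × v₂ ∝ (0.470, 0.556, 0.427).
Dip δ = arctan(|n_h|/n_z) = arctan(0.728/0.427) = 59.6°.
Dip direction = azimuth of (n_x, n_y) = atan2(0.470, 0.556) = 40°.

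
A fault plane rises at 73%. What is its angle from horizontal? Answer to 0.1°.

tan θ = 73/100 = 0.7300
θ = arctan(0.7300) = 36.13°

36.1°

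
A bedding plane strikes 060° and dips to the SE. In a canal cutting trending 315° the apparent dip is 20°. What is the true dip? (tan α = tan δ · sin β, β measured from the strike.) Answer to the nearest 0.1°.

20.6°

β = acute angle between strike 060° and section 315° = 75°.
tan(true dip) = tan 20° / sin 75° = 0.3768
δ = arctan(0.3768) = 20.65°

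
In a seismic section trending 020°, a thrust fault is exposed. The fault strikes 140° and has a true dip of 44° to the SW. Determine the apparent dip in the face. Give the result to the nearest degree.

The section lies 60° from the strike.
tan(apparent dip) = tan 44° · sin 60° = 0.8363
apparent dip = arctan 0.8363 = 39.91°

40°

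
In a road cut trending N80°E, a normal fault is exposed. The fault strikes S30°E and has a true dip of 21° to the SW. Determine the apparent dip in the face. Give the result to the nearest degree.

The strike is S30°E and the section trends N80°E; the acute angle between them is β = 70°.
tan α = tan 21° × sin 70° = 0.3839 × 0.9397 = 0.3607
apparent dip = arctan 0.3607 = 19.84°

20°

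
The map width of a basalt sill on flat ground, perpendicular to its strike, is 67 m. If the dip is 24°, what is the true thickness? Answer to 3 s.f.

True thickness t = w · sin(dip) = 67 × sin 24°
t = 67 × 0.4067 = 27.251 m

27.3 m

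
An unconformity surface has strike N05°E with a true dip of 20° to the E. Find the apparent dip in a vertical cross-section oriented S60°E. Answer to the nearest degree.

18°

The strike is N05°E and the section trends S60°E; the acute angle between them is β = 65°.
tan(apparent dip) = tan 20° · sin 65° = 0.3299
apparent dip = arctan 0.3299 = 18.26°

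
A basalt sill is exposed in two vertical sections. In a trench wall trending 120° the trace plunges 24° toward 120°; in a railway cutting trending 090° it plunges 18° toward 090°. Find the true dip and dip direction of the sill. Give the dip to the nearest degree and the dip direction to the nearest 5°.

true dip 25°, dip direction 135°

The two traces are lines in the plane: v₁ = (sin 120°·cos 24°, cos 120°·cos 24°, −sin 24°), v₂ = (sin 90°·cos 18°, cos 90°·cos 18°, −sin 18°).
n = v₁ × v₂ = (0.141, -0.142, 0.434) (taken with n_z > 0).
True dip = arccos(n_z / |n|) = arccos(0.9080) = 24.8°.
Dip direction = azimuth of (n_x, n_y) = atan2(0.141, -0.142) = 135°.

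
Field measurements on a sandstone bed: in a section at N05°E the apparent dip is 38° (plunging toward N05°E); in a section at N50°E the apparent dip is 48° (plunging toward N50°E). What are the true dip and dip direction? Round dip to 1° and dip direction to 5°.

true dip 48°, dip direction 050°

Represent each trace as a vector plunging at its apparent dip toward its trend (east-north-up frame): v₁ = (0.069, 0.785, -0.616), v₂ = (0.513, 0.430, -0.743).
The plane normal is n = v₁ × v₂ ∝ (0.319, 0.265, 0.373).
True dip = arccos(n_z / |n|) = arccos(0.6691) = 48.0°.
Dip direction = atan2(0.319, 0.265) = 50° (azimuth of n's horizontal projection).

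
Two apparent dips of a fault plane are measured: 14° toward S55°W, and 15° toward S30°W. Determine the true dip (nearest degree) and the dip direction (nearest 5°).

true dip 15°, dip direction 215°

The two traces are lines in the plane: v₁ = (sin 235°·cos 14°, cos 235°·cos 14°, −sin 14°), v₂ = (sin 210°·cos 15°, cos 210°·cos 15°, −sin 15°).
n = v₁ × v₂ = (-0.058, -0.089, 0.396) (taken with n_z > 0).
True dip = arccos(n_z / |n|) = arccos(0.9658) = 15.0°.
Dip direction = azimuth of (n_x, n_y) = atan2(-0.058, -0.089) = 213°.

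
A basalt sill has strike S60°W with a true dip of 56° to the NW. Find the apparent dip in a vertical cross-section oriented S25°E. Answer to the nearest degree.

The section lies 85° from the strike.
tan(apparent dip) = tan 56° · sin 85° = 1.4769
α = arctan(1.4769) = 55.90°

56°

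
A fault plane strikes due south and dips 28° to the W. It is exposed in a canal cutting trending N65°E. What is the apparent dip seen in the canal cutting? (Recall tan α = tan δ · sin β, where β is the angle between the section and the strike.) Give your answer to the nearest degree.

Angle between strike (due south) and section (N65°E): β = 65°.
tan α = tan 28° × sin 65° = 0.5317 × 0.9063 = 0.4819
α = arctan(0.4819) = 25.73°

26°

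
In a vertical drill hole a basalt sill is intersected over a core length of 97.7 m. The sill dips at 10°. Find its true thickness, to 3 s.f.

True thickness t = h · cos(dip) = 97.7 × cos 10°
t = 97.7 × 0.9848 = 96.216 m

96.2 m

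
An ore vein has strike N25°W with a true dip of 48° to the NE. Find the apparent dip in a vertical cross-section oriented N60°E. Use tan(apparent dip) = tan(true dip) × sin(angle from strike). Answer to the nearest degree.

48°

The section lies 85° from the strike.
tan α = tan 48° × sin 85° = 1.1106 × 0.9962 = 1.1064
α = arctan(1.1064) = 47.89°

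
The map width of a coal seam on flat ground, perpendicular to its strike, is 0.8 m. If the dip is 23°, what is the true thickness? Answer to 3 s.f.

0.313 m

True thickness t = w · sin(dip) = 0.8 × sin 23°
t = 0.8 × 0.3907 = 0.313 m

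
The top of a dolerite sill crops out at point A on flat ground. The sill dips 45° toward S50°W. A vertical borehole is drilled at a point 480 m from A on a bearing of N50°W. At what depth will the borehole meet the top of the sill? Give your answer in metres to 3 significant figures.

The hole lies 80° from the dip direction, so the down-dip offset is 480 × cos 80° = 83.35 m.
Depth = down-dip offset × tan(dip) = 83.35 × tan 45° = 83.35 × 1.0000
Depth = 83.35 m

83.4 m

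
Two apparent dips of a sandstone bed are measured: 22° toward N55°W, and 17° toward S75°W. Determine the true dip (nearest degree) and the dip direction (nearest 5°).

Each apparent-dip line lies in the plane. As unit vectors (x east, y north, z up), v₁ plunges 22°→N55°W and v₂ plunges 17°→S75°W.
The plane normal is n = v₁ × v₂ ∝ (-0.248, 0.124, 0.679).
Dip δ = arctan(|n_h|/n_z) = arctan(0.277/0.679) = 22.2°.
Dip direction = atan2(-0.248, 0.124) = 297° (azimuth of n's horizontal projection).

true dip 22°, dip direction 295°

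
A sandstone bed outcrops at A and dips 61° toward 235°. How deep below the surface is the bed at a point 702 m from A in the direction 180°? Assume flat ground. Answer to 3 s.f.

726 m

The hole lies 55° from the dip direction, so the down-dip offset is 702 × cos 55° = 402.65 m.
Depth = down-dip offset × tan(dip) = 402.65 × tan 61° = 402.65 × 1.8040
Depth = 726.40 m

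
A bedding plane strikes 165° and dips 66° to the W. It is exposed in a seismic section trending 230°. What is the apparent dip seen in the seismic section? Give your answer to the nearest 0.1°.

Angle between strike (165°) and section (230°): β = 65°.
tan α = tan 66° × sin 65° = 2.2460 × 0.9063 = 2.0356
α = arctan(2.0356) = 63.84°

63.8°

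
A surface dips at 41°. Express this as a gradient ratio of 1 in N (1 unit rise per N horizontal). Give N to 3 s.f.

1 in 1.15

1 : N means tan θ = 1/N, so N = 1/tan 41° = 1/0.8693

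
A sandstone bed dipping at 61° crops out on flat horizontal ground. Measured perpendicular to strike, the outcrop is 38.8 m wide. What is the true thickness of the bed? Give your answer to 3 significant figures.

True thickness t = w · sin(dip) = 38.8 × sin 61°
t = 38.8 × 0.8746 = 33.935 m

33.9 m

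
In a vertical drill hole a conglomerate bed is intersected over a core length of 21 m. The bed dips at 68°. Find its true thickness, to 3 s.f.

True thickness t = h · cos(dip) = 21 × cos 68°
t = 21 × 0.3746 = 7.867 m

7.87 m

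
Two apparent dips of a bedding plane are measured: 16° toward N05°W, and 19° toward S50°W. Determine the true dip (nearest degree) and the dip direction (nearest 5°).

Represent each trace as a vector plunging at its apparent dip toward its trend (east-north-up frame): v₁ = (-0.084, 0.958, -0.276), v₂ = (-0.724, -0.608, -0.326).
n = v₁ × v₂ = (-0.479, 0.172, 0.745) (taken with n_z > 0).
Dip δ = arctan(|n_h|/n_z) = arctan(0.509/0.745) = 34.4°.
Dip direction = atan2(-0.479, 0.172) = 290° (azimuth of n's horizontal projection).

true dip 34°, dip direction 290°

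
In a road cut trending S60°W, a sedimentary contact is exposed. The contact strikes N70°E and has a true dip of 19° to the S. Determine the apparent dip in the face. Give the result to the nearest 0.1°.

Angle between strike (N70°E) and section (S60°W): β = 10°.
tan(apparent dip) = tan 19° · sin 10° = 0.0598
apparent dip = arctan 0.0598 = 3.42°

3.4°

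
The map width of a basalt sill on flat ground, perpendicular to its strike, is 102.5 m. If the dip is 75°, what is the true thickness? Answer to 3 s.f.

True thickness t = w · sin(dip) = 102.5 × sin 75°
t = 102.5 × 0.9659 = 99.007 m

99.0 m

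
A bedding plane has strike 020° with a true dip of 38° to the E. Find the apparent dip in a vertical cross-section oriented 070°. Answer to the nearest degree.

31°

Angle between strike (020°) and section (070°): β = 50°.
tan α = tan 38° × sin 50° = 0.7813 × 0.7660 = 0.5985
α = arctan(0.5985) = 30.90°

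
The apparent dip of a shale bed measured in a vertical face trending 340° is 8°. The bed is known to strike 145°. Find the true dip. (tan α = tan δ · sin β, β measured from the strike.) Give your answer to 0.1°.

28.5°

The section is 15° from the strike.
tan δ = tan α / sin β = tan 8° / sin 15° = 0.1405 / 0.2588 = 0.5430
true dip = arctan 0.5430 = 28.50°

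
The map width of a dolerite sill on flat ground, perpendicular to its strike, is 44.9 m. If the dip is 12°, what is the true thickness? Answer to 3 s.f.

True thickness t = w · sin(dip) = 44.9 × sin 12°
t = 44.9 × 0.2079 = 9.335 m

9.34 m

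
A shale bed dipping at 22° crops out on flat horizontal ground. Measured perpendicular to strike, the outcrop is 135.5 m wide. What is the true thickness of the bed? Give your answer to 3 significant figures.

True thickness t = w · sin(dip) = 135.5 × sin 22°
t = 135.5 × 0.3746 = 50.759 m

50.8 m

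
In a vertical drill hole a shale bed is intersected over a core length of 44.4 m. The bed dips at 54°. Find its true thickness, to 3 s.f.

True thickness t = h · cos(dip) = 44.4 × cos 54°
t = 44.4 × 0.5878 = 26.098 m

26.1 m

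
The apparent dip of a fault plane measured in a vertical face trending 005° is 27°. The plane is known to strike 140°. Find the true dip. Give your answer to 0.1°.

The section is 45° from the strike.
tan δ = tan α / sin β = tan 27° / sin 45° = 0.5095 / 0.7071 = 0.7206
true dip = arctan 0.7206 = 35.78°

35.8°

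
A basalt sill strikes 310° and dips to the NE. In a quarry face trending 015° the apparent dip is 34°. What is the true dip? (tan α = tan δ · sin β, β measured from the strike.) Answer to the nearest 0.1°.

The section is 65° from the strike.
tan(true dip) = tan 34° / sin 65° = 0.7442
true dip = arctan 0.7442 = 36.66°

36.7°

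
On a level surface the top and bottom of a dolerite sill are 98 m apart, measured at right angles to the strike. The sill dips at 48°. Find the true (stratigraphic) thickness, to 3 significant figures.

72.8 m

True thickness t = w · sin(dip) = 98 × sin 48°
t = 98 × 0.7431 = 72.828 m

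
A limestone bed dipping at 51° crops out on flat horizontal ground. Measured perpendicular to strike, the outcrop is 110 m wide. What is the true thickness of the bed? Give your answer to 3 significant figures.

85.5 m

True thickness t = w · sin(dip) = 110 × sin 51°
t = 110 × 0.7771 = 85.486 m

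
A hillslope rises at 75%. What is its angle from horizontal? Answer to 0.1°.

tan θ = 75/100 = 0.7500
θ = arctan(0.7500) = 36.87°

36.9°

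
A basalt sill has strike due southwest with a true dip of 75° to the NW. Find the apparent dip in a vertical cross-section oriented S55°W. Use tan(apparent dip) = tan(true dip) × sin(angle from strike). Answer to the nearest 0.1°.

The section lies 10° from the strike.
tan(apparent dip) = tan 75° · sin 10° = 0.6481
α = arctan(0.6481) = 32.95°

32.9°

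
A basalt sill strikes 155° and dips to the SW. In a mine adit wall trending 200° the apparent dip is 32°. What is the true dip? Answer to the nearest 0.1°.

41.5°

The section is 45° from the strike.
tan(true dip) = tan 32° / sin 45° = 0.8837
true dip = arctan 0.8837 = 41.47°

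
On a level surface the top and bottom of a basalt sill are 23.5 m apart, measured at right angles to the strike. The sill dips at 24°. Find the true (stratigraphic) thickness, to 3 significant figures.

True thickness t = w · sin(dip) = 23.5 × sin 24°
t = 23.5 × 0.4067 = 9.558 m

9.56 m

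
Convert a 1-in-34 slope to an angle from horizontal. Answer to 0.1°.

tan θ = 1/34 = 0.0294
θ = arctan(0.0294) = 1.68°

1.7°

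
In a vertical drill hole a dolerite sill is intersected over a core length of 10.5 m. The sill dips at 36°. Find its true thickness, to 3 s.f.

True thickness t = h · cos(dip) = 10.5 × cos 36°
t = 10.5 × 0.8090 = 8.495 m

8.49 m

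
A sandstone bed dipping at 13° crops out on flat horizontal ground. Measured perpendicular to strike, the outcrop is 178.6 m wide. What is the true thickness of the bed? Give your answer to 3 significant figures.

40.2 m

True thickness t = w · sin(dip) = 178.6 × sin 13°
t = 178.6 × 0.2250 = 40.176 m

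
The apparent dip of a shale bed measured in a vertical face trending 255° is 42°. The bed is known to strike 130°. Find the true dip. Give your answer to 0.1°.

47.7°

The section is 55° from the strike.
tan(true dip) = tan 42° / sin 55° = 1.0992
δ = arctan(1.0992) = 47.71°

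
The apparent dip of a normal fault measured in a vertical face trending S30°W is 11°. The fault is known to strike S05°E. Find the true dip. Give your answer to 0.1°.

The section is 35° from the strike.
tan δ = tan α / sin β = tan 11° / sin 35° = 0.1944 / 0.5736 = 0.3389
true dip = arctan 0.3389 = 18.72°

18.7°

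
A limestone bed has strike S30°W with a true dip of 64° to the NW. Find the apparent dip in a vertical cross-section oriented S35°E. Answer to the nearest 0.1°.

Angle between strike (S30°W) and section (S35°E): β = 65°.
tan α = tan 64° × sin 65° = 2.0503 × 0.9063 = 1.8582
apparent dip = arctan 1.8582 = 61.71°

61.7°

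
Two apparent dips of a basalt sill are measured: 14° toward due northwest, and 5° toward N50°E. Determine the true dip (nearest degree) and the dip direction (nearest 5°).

true dip 15°, dip direction 340°

Each apparent-dip line lies in the plane. As unit vectors (x east, y north, z up), v₁ plunges 14°→due northwest and v₂ plunges 5°→N50°E.
n = v₁ × v₂ = (-0.095, 0.244, 0.963) (taken with n_z > 0).
Dip δ = arctan(|n_h|/n_z) = arctan(0.262/0.963) = 15.2°.
The horizontal component of n points toward azimuth atan2(n_x, n_y) = 339°, the dip direction.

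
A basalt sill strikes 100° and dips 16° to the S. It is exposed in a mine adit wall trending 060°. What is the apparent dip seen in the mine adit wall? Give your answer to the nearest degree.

10°

The strike is 100° and the section trends 060°; the acute angle between them is β = 40°.
tan α = tan 16° × sin 40° = 0.2867 × 0.6428 = 0.1843
apparent dip = arctan 0.1843 = 10.44°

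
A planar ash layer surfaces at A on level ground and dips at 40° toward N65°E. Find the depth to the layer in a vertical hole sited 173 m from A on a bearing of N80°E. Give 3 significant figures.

140 m

The hole lies 15° from the dip direction, so the down-dip offset is 173 × cos 15° = 167.11 m.
Depth = down-dip offset × tan(dip) = 167.11 × tan 40° = 167.11 × 0.8391
Depth = 140.22 m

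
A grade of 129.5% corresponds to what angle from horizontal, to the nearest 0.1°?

52.3°

tan θ = 129.5/100 = 1.2950
θ = arctan(1.2950) = 52.32°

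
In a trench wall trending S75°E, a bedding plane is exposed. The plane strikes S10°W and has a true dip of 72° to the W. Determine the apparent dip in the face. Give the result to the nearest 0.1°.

Angle between strike (S10°W) and section (S75°E): β = 85°.
tan(apparent dip) = tan 72° · sin 85° = 3.0660
α = arctan(3.0660) = 71.94°

71.9°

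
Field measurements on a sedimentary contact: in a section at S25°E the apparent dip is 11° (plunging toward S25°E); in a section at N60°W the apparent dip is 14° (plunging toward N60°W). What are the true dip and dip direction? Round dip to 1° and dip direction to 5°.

Each apparent-dip line lies in the plane. As unit vectors (x east, y north, z up), v₁ plunges 11°→S25°E and v₂ plunges 14°→N60°W.
n = v₁ × v₂ = (-0.308, -0.261, 0.546) (taken with n_z > 0).
Dip δ = arctan(|n_h|/n_z) = arctan(0.403/0.546) = 36.4°.
Dip direction = atan2(-0.308, -0.261) = 230° (azimuth of n's horizontal projection).

true dip 36°, dip direction 230°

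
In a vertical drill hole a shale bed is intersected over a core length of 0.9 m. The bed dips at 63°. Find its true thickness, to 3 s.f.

True thickness t = h · cos(dip) = 0.9 × cos 63°
t = 0.9 × 0.4540 = 0.409 m

0.409 m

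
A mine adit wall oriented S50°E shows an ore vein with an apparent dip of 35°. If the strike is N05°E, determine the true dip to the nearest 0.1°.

40.5°

The section is 55° from the strike.
tan δ = tan α / sin β = tan 35° / sin 55° = 0.7002 / 0.8192 = 0.8548
δ = arctan(0.8548) = 40.52°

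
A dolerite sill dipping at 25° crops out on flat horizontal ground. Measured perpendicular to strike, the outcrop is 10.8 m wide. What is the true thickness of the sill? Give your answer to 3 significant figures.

True thickness t = w · sin(dip) = 10.8 × sin 25°
t = 10.8 × 0.4226 = 4.564 m

4.56 m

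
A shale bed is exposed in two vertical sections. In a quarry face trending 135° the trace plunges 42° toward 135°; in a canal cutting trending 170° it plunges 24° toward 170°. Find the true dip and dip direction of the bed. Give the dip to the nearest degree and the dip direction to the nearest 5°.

true dip 46°, dip direction 105°

Represent each trace as a vector plunging at its apparent dip toward its trend (east-north-up frame): v₁ = (0.525, -0.525, -0.669), v₂ = (0.159, -0.900, -0.407).
Cross product v₁ × v₂ gives the pole to the plane: n ∝ (0.388, -0.108, 0.389).
True dip = arccos(n_z / |n|) = arccos(0.6950) = 46.0°.
The horizontal component of n points toward azimuth atan2(n_x, n_y) = 105°, the dip direction.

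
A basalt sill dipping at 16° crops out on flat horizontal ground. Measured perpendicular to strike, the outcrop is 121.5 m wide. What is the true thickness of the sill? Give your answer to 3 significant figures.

33.5 m

True thickness t = w · sin(dip) = 121.5 × sin 16°
t = 121.5 × 0.2756 = 33.490 m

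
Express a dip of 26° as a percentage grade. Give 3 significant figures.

grade % = 100 × tan 26° = 100 × 0.4877

48.8%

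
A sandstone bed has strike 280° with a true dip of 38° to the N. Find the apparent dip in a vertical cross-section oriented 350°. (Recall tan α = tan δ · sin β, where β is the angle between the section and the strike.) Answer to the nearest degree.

The strike is 280° and the section trends 350°; the acute angle between them is β = 70°.
tan α = tan 38° × sin 70° = 0.7813 × 0.9397 = 0.7342
α = arctan(0.7342) = 36.28°

36°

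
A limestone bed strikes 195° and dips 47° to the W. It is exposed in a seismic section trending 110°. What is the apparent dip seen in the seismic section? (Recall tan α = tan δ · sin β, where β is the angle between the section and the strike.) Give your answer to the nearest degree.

The strike is 195° and the section trends 110°; the acute angle between them is β = 85°.
tan(apparent dip) = tan 47° · sin 85° = 1.0683
apparent dip = arctan 1.0683 = 46.89°

47°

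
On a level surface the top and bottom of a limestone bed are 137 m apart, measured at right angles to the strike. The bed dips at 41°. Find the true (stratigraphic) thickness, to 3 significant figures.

89.9 m

True thickness t = w · sin(dip) = 137 × sin 41°
t = 137 × 0.6561 = 89.880 m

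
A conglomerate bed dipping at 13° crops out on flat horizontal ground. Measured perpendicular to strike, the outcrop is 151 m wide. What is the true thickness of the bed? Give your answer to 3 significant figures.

True thickness t = w · sin(dip) = 151 × sin 13°
t = 151 × 0.2250 = 33.968 m

34.0 m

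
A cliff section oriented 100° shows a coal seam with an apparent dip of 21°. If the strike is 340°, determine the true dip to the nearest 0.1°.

23.9°

β = acute angle between strike 340° and section 100° = 60°.
tan(true dip) = tan 21° / sin 60° = 0.4432
true dip = arctan 0.4432 = 23.91°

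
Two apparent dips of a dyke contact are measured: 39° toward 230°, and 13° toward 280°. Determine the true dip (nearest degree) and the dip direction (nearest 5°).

true dip 42°, dip direction 205°

Each apparent-dip line lies in the plane. As unit vectors (x east, y north, z up), v₁ plunges 39°→230° and v₂ plunges 13°→280°.
The plane normal is n = v₁ × v₂ ∝ (-0.219, -0.470, 0.580).
tan δ = √(n_x²+n_y²)/n_z = 0.518/0.580, so δ = 41.8°.
Dip direction = atan2(-0.219, -0.470) = 205° (azimuth of n's horizontal projection).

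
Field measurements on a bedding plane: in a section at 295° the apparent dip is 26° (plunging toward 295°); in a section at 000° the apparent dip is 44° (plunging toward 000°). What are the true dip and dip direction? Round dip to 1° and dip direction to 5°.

Each apparent-dip line lies in the plane. As unit vectors (x east, y north, z up), v₁ plunges 26°→295° and v₂ plunges 44°→000°.
The plane normal is n = v₁ × v₂ ∝ (-0.051, 0.566, 0.586).
True dip = arccos(n_z / |n|) = arccos(0.7179) = 44.1°.
The horizontal component of n points toward azimuth atan2(n_x, n_y) = 355°, the dip direction.

true dip 44°, dip direction 355°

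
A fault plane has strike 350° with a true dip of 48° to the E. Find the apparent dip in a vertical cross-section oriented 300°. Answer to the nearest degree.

40°

Angle between strike (350°) and section (300°): β = 50°.
tan(apparent dip) = tan 48° · sin 50° = 0.8508
α = arctan(0.8508) = 40.39°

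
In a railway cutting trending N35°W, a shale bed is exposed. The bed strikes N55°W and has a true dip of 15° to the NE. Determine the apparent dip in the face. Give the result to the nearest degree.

The strike is N55°W and the section trends N35°W; the acute angle between them is β = 20°.
tan(apparent dip) = tan 15° · sin 20° = 0.0916
α = arctan(0.0916) = 5.24°

5°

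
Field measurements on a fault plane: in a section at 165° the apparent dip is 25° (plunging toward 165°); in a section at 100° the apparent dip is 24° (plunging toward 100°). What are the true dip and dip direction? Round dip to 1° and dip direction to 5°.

true dip 28°, dip direction 135°

Represent each trace as a vector plunging at its apparent dip toward its trend (east-north-up frame): v₁ = (0.235, -0.875, -0.423), v₂ = (0.900, -0.159, -0.407).
n = v₁ × v₂ = (0.289, -0.285, 0.750) (taken with n_z > 0).
Dip δ = arctan(|n_h|/n_z) = arctan(0.406/0.750) = 28.4°.
Dip direction = azimuth of (n_x, n_y) = atan2(0.289, -0.285) = 135°.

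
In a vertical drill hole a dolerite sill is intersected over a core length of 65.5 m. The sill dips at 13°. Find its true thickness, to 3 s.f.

True thickness t = h · cos(dip) = 65.5 × cos 13°
t = 65.5 × 0.9744 = 63.821 m

63.8 m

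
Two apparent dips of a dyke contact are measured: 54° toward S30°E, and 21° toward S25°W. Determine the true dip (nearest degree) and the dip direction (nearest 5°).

Each apparent-dip line lies in the plane. As unit vectors (x east, y north, z up), v₁ plunges 54°→S30°E and v₂ plunges 21°→S25°W.
Cross product v₁ × v₂ gives the pole to the plane: n ∝ (0.502, -0.425, 0.450).
tan δ = √(n_x²+n_y²)/n_z = 0.658/0.450, so δ = 55.6°.
The horizontal component of n points toward azimuth atan2(n_x, n_y) = 130°, the dip direction.

true dip 56°, dip direction 130°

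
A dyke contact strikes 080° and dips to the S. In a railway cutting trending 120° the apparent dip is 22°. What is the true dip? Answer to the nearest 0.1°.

β = acute angle between strike 080° and section 120° = 40°.
tan δ = tan α / sin β = tan 22° / sin 40° = 0.4040 / 0.6428 = 0.6286
δ = arctan(0.6286) = 32.15°

32.2°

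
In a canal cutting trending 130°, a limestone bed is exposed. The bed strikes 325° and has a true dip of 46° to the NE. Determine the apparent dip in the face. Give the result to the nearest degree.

The section lies 15° from the strike.
tan(apparent dip) = tan 46° · sin 15° = 0.2680
α = arctan(0.2680) = 15.00°

15°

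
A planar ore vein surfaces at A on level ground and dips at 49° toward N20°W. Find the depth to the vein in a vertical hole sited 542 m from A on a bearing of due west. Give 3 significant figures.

The hole lies 70° from the dip direction, so the down-dip offset is 542 × cos 70° = 185.37 m.
Depth = down-dip offset × tan(dip) = 185.37 × tan 49° = 185.37 × 1.1504
Depth = 213.25 m

213 m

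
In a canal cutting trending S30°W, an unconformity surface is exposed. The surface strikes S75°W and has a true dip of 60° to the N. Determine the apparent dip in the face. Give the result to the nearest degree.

The section lies 45° from the strike.
tan(apparent dip) = tan 60° · sin 45° = 1.2247
α = arctan(1.2247) = 50.77°

51°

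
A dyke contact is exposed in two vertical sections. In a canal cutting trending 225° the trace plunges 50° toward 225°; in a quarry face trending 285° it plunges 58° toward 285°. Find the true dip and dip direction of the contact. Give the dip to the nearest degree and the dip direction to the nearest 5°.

The two traces are lines in the plane: v₁ = (sin 225°·cos 50°, cos 225°·cos 50°, −sin 50°), v₂ = (sin 285°·cos 58°, cos 285°·cos 58°, −sin 58°).
The plane normal is n = v₁ × v₂ ∝ (-0.491, -0.007, 0.295).
True dip = arccos(n_z / |n|) = arccos(0.5153) = 59.0°.
Dip direction = atan2(-0.491, -0.007) = 269° (azimuth of n's horizontal projection).

true dip 59°, dip direction 270°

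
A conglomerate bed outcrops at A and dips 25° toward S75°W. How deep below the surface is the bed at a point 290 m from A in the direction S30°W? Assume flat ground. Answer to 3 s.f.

The hole lies 45° from the dip direction, so the down-dip offset is 290 × cos 45° = 205.06 m.
Depth = down-dip offset × tan(dip) = 205.06 × tan 25° = 205.06 × 0.4663
Depth = 95.62 m

95.6 m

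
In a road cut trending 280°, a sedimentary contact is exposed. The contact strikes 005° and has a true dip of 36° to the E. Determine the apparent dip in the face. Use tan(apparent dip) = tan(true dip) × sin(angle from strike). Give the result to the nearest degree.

Angle between strike (005°) and section (280°): β = 85°.
tan α = tan 36° × sin 85° = 0.7265 × 0.9962 = 0.7238
apparent dip = arctan 0.7238 = 35.90°

36°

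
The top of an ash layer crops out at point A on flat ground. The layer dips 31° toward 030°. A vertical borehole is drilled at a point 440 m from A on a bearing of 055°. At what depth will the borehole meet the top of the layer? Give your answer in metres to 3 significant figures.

The hole lies 25° from the dip direction, so the down-dip offset is 440 × cos 25° = 398.78 m.
Depth = down-dip offset × tan(dip) = 398.78 × tan 31° = 398.78 × 0.6009
Depth = 239.61 m

240 m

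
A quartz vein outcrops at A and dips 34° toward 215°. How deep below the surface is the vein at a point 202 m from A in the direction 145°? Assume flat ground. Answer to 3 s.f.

46.6 m

The hole lies 70° from the dip direction, so the down-dip offset is 202 × cos 70° = 69.09 m.
Depth = down-dip offset × tan(dip) = 69.09 × tan 34° = 69.09 × 0.6745
Depth = 46.60 m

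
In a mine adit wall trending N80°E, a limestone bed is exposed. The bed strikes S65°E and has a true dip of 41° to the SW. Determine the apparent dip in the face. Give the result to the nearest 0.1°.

Angle between strike (S65°E) and section (N80°E): β = 35°.
tan(apparent dip) = tan 41° · sin 35° = 0.4986
apparent dip = arctan 0.4986 = 26.50°

26.5°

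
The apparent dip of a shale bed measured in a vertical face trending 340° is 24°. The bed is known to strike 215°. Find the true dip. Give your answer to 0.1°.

The section is 55° from the strike.
tan δ = tan α / sin β = tan 24° / sin 55° = 0.4452 / 0.8192 = 0.5435
δ = arctan(0.5435) = 28.53°

28.5°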